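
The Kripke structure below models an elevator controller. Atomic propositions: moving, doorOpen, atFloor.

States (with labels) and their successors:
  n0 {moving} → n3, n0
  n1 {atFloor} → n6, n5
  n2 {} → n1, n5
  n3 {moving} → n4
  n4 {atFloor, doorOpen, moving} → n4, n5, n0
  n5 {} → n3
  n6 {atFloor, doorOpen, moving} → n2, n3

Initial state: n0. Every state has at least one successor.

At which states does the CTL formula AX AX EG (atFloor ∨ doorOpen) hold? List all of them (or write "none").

States satisfying AX EG (atFloor ∨ doorOpen): {n3}.
States satisfying AX AX EG (atFloor ∨ doorOpen): {n5}.

{n5}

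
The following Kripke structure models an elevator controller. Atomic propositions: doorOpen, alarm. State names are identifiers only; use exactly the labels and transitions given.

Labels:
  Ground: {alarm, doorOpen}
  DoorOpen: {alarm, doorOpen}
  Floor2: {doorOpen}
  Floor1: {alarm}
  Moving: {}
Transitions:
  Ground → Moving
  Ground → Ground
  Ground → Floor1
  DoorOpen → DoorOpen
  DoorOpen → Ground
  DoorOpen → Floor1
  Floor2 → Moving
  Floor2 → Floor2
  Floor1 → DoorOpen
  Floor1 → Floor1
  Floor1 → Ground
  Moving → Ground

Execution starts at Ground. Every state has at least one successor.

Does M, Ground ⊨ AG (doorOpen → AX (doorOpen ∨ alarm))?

Does not hold

States satisfying doorOpen → AX (doorOpen ∨ alarm): {DoorOpen, Floor1, Moving}.
States satisfying AG (doorOpen → AX (doorOpen ∨ alarm)): ∅.
Ground is reachable from Ground and violates doorOpen → AX (doorOpen ∨ alarm), so AG fails at Ground.
Ground ∉ Sat(AG (doorOpen → AX (doorOpen ∨ alarm))).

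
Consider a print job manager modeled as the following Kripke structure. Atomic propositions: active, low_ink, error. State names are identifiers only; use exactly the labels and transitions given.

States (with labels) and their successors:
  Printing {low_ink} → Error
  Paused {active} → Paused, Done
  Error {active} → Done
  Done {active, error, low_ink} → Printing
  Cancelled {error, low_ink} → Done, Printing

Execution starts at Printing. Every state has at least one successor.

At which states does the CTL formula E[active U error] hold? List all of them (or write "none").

{Paused, Error, Done, Cancelled}

States satisfying active: {Paused, Error, Done}.
States satisfying error: {Done, Cancelled}.
States satisfying E[active U error]: {Paused, Error, Done, Cancelled}.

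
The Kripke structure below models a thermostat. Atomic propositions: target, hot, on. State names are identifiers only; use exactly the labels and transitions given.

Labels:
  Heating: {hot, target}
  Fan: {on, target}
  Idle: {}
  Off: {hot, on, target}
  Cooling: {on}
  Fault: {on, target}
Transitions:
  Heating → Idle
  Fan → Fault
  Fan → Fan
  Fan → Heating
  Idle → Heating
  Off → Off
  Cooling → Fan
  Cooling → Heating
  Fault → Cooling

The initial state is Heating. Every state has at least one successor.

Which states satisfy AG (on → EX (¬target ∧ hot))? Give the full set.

{Heating, Idle}

States satisfying on → EX (¬target ∧ hot): {Heating, Idle}.
States satisfying AG (on → EX (¬target ∧ hot)): {Heating, Idle}.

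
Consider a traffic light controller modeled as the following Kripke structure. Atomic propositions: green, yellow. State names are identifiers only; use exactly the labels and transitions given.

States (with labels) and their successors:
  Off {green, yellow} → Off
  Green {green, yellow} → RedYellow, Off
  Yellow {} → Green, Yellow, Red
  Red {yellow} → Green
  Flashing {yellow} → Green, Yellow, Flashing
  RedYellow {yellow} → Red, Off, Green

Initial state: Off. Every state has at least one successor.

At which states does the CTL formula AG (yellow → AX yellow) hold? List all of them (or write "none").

{Off, Green, Yellow, Red, RedYellow}

States satisfying yellow → AX yellow: {Off, Green, Yellow, Red, RedYellow}.
States satisfying AG (yellow → AX yellow): {Off, Green, Yellow, Red, RedYellow}.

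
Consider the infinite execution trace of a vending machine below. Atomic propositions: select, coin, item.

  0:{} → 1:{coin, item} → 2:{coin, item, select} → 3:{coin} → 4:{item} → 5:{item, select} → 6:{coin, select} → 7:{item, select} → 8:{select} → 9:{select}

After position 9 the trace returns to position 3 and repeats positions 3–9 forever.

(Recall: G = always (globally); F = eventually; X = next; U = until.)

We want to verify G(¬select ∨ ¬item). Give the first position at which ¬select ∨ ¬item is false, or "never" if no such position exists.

2

Check ¬select ∨ ¬item at each position in order: 0 ✓, 1 ✓.
At position 2 the labels are {coin, item, select}, so ¬select ∨ ¬item is false there. This is the first violation.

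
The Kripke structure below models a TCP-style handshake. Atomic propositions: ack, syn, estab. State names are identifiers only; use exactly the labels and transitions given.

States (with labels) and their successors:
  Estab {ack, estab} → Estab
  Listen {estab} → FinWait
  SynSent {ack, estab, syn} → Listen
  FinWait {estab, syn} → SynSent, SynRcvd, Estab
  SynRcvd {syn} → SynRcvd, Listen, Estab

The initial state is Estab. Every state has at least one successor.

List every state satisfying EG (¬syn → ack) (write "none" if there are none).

States satisfying ¬syn → ack: {Estab, SynSent, FinWait, SynRcvd}.
States satisfying EG (¬syn → ack): {Estab, FinWait, SynRcvd}.

{Estab, FinWait, SynRcvd}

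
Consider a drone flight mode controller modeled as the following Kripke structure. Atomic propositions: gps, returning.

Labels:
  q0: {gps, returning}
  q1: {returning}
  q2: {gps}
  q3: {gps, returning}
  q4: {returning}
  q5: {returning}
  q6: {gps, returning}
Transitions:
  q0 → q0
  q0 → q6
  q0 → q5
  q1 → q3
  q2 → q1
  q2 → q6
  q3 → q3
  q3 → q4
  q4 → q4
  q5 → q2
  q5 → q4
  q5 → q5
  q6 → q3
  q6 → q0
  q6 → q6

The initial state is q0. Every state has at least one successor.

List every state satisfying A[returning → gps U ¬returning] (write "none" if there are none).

States satisfying returning → gps: {q0, q2, q3, q6}.
States satisfying ¬returning: {q2}.
States satisfying A[returning → gps U ¬returning]: {q2}.

{q2}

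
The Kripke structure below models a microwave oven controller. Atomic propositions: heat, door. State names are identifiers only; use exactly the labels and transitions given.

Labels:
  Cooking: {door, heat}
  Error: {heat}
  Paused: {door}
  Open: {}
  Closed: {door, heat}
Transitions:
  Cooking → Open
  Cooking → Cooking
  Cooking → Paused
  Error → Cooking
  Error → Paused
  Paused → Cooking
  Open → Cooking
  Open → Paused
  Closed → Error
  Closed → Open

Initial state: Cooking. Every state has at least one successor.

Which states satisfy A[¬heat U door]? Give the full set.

{Cooking, Paused, Open, Closed}

States satisfying ¬heat: {Paused, Open}.
States satisfying door: {Cooking, Paused, Closed}.
States satisfying A[¬heat U door]: {Cooking, Paused, Open, Closed}.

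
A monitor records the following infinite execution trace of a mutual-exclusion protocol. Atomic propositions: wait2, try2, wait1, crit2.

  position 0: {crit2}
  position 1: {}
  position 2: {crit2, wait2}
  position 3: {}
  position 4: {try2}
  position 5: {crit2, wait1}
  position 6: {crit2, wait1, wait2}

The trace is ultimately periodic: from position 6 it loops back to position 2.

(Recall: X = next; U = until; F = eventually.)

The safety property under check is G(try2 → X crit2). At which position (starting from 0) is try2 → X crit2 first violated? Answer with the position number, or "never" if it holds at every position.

never

try2 → X crit2 holds at every position 0..6, and those are all the positions the trace ever visits, so the invariant G(try2 → X crit2) is never violated.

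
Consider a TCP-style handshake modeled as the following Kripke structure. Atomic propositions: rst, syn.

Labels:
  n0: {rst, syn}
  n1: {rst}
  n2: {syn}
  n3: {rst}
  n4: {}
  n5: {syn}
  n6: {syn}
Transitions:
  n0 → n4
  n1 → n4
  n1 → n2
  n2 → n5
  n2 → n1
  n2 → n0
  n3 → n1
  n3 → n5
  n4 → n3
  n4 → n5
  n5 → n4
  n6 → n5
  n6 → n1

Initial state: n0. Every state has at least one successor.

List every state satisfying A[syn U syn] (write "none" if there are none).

{n0, n2, n5, n6}

States satisfying syn: {n0, n2, n5, n6}.
States satisfying A[syn U syn]: {n0, n2, n5, n6}.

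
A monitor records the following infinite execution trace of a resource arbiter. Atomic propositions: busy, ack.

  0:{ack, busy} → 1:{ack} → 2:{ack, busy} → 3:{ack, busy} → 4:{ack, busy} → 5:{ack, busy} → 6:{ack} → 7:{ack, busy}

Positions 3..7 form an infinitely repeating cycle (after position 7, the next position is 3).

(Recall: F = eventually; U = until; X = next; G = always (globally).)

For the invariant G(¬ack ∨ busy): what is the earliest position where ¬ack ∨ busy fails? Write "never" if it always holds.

1

Check ¬ack ∨ busy at each position in order: 0 ✓.
At position 1 the labels are {ack}, so ¬ack ∨ busy is false there. This is the first violation.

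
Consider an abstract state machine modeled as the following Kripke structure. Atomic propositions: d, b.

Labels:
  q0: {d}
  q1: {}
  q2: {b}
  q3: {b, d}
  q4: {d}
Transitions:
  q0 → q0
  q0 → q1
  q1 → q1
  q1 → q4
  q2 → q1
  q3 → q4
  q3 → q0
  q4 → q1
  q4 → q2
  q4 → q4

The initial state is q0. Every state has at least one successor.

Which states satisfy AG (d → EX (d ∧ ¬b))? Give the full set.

States satisfying d → EX (d ∧ ¬b): {q0, q1, q2, q3, q4}.
States satisfying AG (d → EX (d ∧ ¬b)): {q0, q1, q2, q3, q4}.

{q0, q1, q2, q3, q4}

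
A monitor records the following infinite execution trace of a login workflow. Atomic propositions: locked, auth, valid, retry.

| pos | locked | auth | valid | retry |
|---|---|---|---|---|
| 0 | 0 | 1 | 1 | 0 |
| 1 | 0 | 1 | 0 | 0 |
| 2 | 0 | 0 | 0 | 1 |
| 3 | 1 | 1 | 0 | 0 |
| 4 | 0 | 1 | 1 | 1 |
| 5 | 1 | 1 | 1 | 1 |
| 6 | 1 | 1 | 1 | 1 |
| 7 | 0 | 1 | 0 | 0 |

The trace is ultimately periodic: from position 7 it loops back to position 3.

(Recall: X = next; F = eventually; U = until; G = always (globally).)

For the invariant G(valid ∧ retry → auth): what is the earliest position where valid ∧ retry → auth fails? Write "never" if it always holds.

never

valid ∧ retry → auth holds at every position 0..7, and those are all the positions the trace ever visits, so the invariant G(valid ∧ retry → auth) is never violated.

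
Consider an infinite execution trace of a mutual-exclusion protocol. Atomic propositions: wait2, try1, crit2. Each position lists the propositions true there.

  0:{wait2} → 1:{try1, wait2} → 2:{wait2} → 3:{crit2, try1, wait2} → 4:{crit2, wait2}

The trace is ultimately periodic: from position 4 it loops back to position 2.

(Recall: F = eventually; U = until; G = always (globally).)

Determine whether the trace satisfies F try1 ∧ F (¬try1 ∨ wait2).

try1 holds at position 1, which is reachable from 0, so F try1 holds.
¬try1 ∨ wait2 holds at position 0, which is reachable from 0, so F (¬try1 ∨ wait2) holds.
At position 0: F try1 is true; F (¬try1 ∨ wait2) is true; so F try1 ∧ F (¬try1 ∨ wait2) is true.

Satisfied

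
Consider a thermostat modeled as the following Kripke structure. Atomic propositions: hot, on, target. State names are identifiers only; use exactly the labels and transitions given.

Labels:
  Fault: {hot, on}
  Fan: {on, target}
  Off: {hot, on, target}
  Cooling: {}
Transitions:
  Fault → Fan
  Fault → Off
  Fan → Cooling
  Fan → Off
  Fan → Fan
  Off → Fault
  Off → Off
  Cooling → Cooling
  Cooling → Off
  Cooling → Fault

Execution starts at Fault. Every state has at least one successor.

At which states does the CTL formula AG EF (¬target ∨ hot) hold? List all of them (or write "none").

{Fault, Fan, Off, Cooling}

States satisfying EF (¬target ∨ hot): {Fault, Fan, Off, Cooling}.
States satisfying AG EF (¬target ∨ hot): {Fault, Fan, Off, Cooling}.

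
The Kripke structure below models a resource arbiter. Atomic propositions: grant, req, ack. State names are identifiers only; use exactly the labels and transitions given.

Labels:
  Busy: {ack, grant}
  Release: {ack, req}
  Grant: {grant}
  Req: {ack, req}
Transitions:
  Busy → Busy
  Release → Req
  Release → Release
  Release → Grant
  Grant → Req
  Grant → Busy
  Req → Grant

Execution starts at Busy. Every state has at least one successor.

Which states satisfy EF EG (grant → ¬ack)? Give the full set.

States satisfying EG (grant → ¬ack): {Release, Grant, Req}.
States satisfying EF EG (grant → ¬ack): {Release, Grant, Req}.

{Release, Grant, Req}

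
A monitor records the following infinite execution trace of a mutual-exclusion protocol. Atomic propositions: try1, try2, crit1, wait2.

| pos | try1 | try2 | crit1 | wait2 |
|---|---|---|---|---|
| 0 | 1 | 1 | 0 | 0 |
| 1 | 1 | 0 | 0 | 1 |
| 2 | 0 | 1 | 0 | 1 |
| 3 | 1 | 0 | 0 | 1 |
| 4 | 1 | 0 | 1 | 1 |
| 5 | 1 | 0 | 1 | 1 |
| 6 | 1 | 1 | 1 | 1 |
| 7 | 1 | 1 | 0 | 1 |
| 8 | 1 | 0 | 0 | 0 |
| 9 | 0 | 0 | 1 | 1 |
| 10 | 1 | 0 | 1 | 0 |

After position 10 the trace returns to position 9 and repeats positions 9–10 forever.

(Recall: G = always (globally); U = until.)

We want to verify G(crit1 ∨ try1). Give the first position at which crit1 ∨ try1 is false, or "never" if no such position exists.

2

Check crit1 ∨ try1 at each position in order: 0 ✓, 1 ✓.
At position 2 the labels are {try2, wait2}, so crit1 ∨ try1 is false there. This is the first violation.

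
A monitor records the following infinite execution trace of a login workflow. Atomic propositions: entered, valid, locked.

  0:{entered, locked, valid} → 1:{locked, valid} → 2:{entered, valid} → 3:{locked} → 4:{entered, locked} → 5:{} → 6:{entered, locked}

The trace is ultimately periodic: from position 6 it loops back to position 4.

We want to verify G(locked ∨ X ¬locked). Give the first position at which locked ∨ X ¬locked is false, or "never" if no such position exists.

Check locked ∨ X ¬locked at each position in order: 0 ✓, 1 ✓.
At position 2 the labels are {entered, valid} and the next position 3 has {locked}, so locked ∨ X ¬locked is false there. This is the first violation.

2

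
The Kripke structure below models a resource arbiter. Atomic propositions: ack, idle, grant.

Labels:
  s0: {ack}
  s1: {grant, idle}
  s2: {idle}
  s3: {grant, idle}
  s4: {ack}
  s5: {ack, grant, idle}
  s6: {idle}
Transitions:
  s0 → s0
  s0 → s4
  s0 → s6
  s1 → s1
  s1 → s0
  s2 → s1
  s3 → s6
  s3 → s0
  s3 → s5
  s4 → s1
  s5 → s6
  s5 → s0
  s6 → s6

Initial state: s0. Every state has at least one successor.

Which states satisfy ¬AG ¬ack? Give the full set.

States satisfying ¬ack: {s1, s2, s3, s6}.
States satisfying AG ¬ack: {s6}.
States satisfying ¬AG ¬ack: {s0, s1, s2, s3, s4, s5}.

{s0, s1, s2, s3, s4, s5}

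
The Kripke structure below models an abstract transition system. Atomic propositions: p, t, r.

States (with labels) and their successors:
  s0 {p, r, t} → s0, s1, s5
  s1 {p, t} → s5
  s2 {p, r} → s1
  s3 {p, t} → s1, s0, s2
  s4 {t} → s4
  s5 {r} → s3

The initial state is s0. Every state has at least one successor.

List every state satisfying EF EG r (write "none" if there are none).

States satisfying EG r: {s0}.
States satisfying EF EG r: {s0, s1, s2, s3, s5}.

{s0, s1, s2, s3, s5}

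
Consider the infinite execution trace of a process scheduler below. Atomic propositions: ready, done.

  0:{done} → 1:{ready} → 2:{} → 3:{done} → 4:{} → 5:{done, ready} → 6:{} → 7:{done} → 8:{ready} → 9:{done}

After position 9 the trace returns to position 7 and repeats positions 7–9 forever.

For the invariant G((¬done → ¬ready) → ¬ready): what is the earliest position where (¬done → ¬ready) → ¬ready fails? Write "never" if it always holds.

Check (¬done → ¬ready) → ¬ready at each position in order: 0 ✓, 1 ✓, 2 ✓, 3 ✓, 4 ✓.
At position 5 the labels are {done, ready}, so (¬done → ¬ready) → ¬ready is false there. This is the first violation.

5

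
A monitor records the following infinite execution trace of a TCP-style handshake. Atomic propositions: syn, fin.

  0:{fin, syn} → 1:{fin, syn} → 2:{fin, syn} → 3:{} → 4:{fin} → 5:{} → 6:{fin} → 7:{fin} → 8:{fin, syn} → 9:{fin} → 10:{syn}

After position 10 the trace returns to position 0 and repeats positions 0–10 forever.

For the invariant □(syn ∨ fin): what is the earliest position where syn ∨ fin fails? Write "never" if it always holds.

3

Check syn ∨ fin at each position in order: 0 ✓, 1 ✓, 2 ✓.
At position 3 the labels are {}, so syn ∨ fin is false there. This is the first violation.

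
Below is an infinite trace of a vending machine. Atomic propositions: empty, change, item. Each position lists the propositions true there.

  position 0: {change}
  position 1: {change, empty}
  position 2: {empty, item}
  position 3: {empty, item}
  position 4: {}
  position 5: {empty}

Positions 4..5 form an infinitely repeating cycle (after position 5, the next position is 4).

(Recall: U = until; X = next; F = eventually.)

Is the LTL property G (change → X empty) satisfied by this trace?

Yes

change → X empty holds at every position 0..5, and those are all positions ever visited, so G (change → X empty) holds.
Positions where change holds: 0, 1.
Check X empty at each: 0→ok, 1→ok.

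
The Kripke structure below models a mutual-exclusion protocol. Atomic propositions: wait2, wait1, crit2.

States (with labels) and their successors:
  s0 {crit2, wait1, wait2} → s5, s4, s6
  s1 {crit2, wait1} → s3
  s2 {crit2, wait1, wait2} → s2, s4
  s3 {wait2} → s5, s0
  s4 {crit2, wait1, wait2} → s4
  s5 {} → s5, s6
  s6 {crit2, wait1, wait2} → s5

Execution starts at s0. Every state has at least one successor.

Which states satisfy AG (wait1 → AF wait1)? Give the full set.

{s0, s1, s2, s3, s4, s5, s6}

States satisfying wait1 → AF wait1: {s0, s1, s2, s3, s4, s5, s6}.
States satisfying AG (wait1 → AF wait1): {s0, s1, s2, s3, s4, s5, s6}.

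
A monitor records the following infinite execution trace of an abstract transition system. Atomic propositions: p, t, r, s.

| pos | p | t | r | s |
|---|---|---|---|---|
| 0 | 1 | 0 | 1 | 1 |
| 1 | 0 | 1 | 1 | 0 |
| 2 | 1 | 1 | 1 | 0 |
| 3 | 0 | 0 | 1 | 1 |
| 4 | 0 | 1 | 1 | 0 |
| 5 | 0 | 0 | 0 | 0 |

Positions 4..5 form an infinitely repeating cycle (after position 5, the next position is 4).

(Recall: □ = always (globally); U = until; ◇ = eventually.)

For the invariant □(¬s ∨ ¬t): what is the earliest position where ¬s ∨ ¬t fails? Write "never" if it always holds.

¬s ∨ ¬t holds at every position 0..5, and those are all the positions the trace ever visits, so the invariant □(¬s ∨ ¬t) is never violated.

never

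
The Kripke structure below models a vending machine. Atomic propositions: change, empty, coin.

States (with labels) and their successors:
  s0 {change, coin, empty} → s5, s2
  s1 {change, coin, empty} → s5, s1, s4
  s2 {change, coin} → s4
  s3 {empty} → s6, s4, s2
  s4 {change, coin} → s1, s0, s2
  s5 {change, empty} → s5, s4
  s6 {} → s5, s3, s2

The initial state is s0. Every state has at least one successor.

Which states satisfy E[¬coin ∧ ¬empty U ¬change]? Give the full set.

States satisfying ¬coin ∧ ¬empty: {s6}.
States satisfying ¬change: {s3, s6}.
States satisfying E[¬coin ∧ ¬empty U ¬change]: {s3, s6}.

{s3, s6}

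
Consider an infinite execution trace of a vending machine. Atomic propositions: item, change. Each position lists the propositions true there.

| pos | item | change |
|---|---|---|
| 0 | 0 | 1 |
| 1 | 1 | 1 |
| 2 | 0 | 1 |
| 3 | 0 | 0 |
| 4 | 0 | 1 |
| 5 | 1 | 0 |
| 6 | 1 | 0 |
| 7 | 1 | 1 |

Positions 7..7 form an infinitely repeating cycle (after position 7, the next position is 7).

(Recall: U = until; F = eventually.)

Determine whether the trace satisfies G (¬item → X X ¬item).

¬item → X X ¬item must hold at every position from 0 onward. It fails at position 3, so G (¬item → X X ¬item) is false.
Positions where ¬item holds: 0, 2, 3, 4.
Check X X ¬item at each: 0→ok, 2→ok, 3→fails, 4→fails.

Does not hold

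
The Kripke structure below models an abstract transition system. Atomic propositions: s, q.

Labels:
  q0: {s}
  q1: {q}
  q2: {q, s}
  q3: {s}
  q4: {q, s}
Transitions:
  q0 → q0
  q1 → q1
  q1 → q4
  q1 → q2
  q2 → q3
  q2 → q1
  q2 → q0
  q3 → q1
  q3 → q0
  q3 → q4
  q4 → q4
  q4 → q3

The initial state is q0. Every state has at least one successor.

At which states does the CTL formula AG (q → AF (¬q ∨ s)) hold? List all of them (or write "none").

States satisfying q → AF (¬q ∨ s): {q0, q2, q3, q4}.
States satisfying AG (q → AF (¬q ∨ s)): {q0}.

{q0}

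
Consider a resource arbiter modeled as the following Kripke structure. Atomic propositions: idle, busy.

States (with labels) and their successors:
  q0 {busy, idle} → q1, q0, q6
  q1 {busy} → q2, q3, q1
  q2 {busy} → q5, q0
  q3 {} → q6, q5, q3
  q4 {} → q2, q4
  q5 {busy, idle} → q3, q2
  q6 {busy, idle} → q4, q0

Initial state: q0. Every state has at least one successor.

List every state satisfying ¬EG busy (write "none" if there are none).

States satisfying busy: {q0, q1, q2, q5, q6}.
States satisfying EG busy: {q0, q1, q2, q5, q6}.
States satisfying ¬EG busy: {q3, q4}.

{q3, q4}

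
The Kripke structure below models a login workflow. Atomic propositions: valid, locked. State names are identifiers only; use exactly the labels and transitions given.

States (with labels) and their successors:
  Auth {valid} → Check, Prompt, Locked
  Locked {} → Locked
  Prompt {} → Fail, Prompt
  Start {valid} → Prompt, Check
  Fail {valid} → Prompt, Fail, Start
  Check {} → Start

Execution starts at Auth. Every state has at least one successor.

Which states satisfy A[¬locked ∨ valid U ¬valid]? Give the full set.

States satisfying ¬locked ∨ valid: {Auth, Locked, Prompt, Start, Fail, Check}.
States satisfying ¬valid: {Locked, Prompt, Check}.
States satisfying A[¬locked ∨ valid U ¬valid]: {Auth, Locked, Prompt, Start, Check}.

{Auth, Locked, Prompt, Start, Check}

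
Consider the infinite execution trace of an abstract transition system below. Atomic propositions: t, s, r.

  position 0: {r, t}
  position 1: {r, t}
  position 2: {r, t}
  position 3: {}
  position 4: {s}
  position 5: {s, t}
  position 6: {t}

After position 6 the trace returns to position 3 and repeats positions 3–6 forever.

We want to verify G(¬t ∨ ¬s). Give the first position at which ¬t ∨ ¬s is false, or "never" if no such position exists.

Check ¬t ∨ ¬s at each position in order: 0 ✓, 1 ✓, 2 ✓, 3 ✓, 4 ✓.
At position 5 the labels are {s, t}, so ¬t ∨ ¬s is false there. This is the first violation.

5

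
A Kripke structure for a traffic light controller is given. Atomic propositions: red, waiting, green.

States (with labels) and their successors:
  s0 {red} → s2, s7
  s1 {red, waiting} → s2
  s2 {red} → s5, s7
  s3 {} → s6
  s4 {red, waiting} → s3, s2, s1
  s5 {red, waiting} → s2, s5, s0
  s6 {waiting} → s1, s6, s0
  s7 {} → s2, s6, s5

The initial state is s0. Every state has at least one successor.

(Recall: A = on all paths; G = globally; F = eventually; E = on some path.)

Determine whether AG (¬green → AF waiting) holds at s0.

Does not hold

States satisfying ¬green → AF waiting: {s1, s3, s4, s5, s6}.
States satisfying AG (¬green → AF waiting): ∅.
s0 is reachable from s0 and violates ¬green → AF waiting, so AG fails at s0.
s0 ∉ Sat(AG (¬green → AF waiting)).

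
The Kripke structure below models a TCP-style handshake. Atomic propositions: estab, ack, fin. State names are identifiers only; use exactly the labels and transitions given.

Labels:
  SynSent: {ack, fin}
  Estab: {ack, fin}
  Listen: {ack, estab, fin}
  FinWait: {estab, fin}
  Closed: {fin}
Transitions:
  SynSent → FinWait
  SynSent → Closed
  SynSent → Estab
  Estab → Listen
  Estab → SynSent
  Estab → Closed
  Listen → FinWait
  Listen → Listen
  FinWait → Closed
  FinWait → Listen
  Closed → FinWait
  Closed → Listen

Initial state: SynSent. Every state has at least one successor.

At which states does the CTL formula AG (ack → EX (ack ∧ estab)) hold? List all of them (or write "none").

{Listen, FinWait, Closed}

States satisfying ack → EX (ack ∧ estab): {Estab, Listen, FinWait, Closed}.
States satisfying AG (ack → EX (ack ∧ estab)): {Listen, FinWait, Closed}.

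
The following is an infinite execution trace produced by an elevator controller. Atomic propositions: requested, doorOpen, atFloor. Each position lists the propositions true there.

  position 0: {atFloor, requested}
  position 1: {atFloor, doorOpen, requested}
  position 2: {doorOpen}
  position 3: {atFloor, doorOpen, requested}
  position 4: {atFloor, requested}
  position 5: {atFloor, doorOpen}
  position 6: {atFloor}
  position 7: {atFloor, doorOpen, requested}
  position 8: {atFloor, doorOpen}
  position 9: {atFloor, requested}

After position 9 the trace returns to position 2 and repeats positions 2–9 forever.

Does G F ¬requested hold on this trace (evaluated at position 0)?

F ¬requested holds at every position 0..9, and those are all positions ever visited, so G F ¬requested holds.

Holds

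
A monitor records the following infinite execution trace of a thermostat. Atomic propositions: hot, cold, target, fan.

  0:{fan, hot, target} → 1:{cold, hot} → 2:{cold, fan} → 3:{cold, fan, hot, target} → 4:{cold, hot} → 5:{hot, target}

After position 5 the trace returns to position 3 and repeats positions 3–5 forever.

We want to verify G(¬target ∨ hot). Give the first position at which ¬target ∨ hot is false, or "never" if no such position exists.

never

¬target ∨ hot holds at every position 0..5, and those are all the positions the trace ever visits, so the invariant G(¬target ∨ hot) is never violated.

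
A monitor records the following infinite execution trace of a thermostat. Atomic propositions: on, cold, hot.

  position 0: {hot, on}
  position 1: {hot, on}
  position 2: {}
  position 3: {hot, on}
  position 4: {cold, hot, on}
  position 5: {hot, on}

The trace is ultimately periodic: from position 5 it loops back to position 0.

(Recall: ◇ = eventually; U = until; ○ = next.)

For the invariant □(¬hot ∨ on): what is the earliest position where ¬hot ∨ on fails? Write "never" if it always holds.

¬hot ∨ on holds at every position 0..5, and those are all the positions the trace ever visits, so the invariant □(¬hot ∨ on) is never violated.

never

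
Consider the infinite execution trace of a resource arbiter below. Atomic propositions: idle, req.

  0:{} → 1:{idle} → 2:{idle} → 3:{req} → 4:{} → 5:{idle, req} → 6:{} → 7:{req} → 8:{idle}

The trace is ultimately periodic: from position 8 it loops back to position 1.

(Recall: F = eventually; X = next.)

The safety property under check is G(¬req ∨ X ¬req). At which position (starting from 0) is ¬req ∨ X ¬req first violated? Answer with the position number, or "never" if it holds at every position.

¬req ∨ X ¬req holds at every position 0..8, and those are all the positions the trace ever visits, so the invariant G(¬req ∨ X ¬req) is never violated.

never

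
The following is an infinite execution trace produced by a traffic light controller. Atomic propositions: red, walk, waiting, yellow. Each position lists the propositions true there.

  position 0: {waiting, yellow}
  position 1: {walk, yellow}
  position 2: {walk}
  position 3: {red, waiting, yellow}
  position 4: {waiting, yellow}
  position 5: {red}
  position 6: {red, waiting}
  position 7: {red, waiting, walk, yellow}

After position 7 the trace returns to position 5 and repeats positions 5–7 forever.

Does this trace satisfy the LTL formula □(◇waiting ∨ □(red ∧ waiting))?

Holds

◇waiting ∨ □(red ∧ waiting) holds at every position 0..7, and those are all positions ever visited, so □(◇waiting ∨ □(red ∧ waiting)) holds.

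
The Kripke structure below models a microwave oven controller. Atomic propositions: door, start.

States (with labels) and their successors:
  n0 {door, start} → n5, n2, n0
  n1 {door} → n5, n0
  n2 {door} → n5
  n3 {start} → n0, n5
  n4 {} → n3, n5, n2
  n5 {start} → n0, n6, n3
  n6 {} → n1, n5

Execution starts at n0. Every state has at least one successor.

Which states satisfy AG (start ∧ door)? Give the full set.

States satisfying start ∧ door: {n0}.
States satisfying AG (start ∧ door): ∅.

none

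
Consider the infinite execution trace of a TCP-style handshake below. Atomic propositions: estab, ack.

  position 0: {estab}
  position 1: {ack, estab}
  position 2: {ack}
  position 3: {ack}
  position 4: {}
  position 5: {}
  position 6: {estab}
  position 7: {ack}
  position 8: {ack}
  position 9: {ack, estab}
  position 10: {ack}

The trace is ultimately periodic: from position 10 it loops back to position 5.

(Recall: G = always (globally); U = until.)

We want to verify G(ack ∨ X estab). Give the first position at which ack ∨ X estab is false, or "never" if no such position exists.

Check ack ∨ X estab at each position in order: 0 ✓, 1 ✓, 2 ✓, 3 ✓.
At position 4 the labels are {} and the next position 5 has {}, so ack ∨ X estab is false there. This is the first violation.

4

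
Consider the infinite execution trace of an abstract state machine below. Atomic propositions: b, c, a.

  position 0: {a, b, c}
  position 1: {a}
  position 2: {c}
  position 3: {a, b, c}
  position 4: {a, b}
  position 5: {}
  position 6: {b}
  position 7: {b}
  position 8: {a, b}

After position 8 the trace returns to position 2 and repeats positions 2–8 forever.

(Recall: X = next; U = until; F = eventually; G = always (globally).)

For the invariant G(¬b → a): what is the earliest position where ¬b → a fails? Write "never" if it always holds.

Check ¬b → a at each position in order: 0 ✓, 1 ✓.
At position 2 the labels are {c}, so ¬b → a is false there. This is the first violation.

2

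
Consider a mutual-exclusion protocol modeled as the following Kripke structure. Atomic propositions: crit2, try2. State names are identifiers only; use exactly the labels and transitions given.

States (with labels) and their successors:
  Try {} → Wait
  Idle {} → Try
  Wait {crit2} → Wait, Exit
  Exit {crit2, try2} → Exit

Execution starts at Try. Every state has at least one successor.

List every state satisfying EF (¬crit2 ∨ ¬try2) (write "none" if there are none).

{Try, Idle, Wait}

States satisfying ¬crit2 ∨ ¬try2: {Try, Idle, Wait}.
States satisfying EF (¬crit2 ∨ ¬try2): {Try, Idle, Wait}.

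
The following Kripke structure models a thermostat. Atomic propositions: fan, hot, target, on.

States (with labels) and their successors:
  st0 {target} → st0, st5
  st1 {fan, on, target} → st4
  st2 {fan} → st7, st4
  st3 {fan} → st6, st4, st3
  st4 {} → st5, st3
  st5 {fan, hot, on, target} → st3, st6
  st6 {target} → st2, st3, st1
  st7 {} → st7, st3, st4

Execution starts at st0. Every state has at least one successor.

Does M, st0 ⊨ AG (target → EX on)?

Violated

States satisfying target → EX on: {st0, st2, st3, st4, st6, st7}.
States satisfying AG (target → EX on): ∅.
st1 is reachable from st0 and violates target → EX on, so AG fails at st0.
st0 ∉ Sat(AG (target → EX on)).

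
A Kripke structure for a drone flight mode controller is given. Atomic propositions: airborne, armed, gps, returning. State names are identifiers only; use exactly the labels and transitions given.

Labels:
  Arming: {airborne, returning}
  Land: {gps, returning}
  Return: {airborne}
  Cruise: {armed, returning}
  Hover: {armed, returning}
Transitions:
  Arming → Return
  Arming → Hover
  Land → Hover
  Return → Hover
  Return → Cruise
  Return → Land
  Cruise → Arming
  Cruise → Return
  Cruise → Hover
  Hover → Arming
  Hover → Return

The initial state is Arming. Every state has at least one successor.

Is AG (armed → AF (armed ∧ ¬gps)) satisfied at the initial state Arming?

Yes

States satisfying armed → AF (armed ∧ ¬gps): {Arming, Land, Return, Cruise, Hover}.
States satisfying AG (armed → AF (armed ∧ ¬gps)): {Arming, Land, Return, Cruise, Hover}.
Every state reachable from Arming satisfies armed → AF (armed ∧ ¬gps).
Arming ∈ Sat(AG (armed → AF (armed ∧ ¬gps))).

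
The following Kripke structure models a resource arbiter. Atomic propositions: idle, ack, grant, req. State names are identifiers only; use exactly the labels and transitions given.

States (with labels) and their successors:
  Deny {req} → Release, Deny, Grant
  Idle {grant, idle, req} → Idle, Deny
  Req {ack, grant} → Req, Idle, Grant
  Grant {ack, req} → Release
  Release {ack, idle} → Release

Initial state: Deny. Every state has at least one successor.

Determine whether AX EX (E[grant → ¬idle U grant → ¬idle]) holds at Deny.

States satisfying EX (E[grant → ¬idle U grant → ¬idle]): {Deny, Idle, Req, Grant, Release}.
States satisfying AX EX (E[grant → ¬idle U grant → ¬idle]): {Deny, Idle, Req, Grant, Release}.
Deny ∈ Sat(AX EX (E[grant → ¬idle U grant → ¬idle])).

Holds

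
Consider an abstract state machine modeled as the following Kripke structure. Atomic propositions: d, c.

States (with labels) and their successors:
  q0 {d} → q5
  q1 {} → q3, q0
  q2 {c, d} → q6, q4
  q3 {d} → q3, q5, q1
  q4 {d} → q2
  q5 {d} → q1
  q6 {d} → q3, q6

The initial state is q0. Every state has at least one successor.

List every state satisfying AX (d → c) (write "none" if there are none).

{q4, q5}

States satisfying d → c: {q1, q2}.
States satisfying AX (d → c): {q4, q5}.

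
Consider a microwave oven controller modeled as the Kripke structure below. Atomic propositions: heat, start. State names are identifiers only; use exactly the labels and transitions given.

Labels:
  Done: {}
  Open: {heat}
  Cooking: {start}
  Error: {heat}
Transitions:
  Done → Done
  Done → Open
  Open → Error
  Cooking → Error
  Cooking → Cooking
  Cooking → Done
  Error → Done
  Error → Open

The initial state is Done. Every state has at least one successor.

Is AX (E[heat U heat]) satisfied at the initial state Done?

Violated

States satisfying E[heat U heat]: {Open, Error}.
States satisfying AX (E[heat U heat]): {Open}.
Done ∉ Sat(AX (E[heat U heat])).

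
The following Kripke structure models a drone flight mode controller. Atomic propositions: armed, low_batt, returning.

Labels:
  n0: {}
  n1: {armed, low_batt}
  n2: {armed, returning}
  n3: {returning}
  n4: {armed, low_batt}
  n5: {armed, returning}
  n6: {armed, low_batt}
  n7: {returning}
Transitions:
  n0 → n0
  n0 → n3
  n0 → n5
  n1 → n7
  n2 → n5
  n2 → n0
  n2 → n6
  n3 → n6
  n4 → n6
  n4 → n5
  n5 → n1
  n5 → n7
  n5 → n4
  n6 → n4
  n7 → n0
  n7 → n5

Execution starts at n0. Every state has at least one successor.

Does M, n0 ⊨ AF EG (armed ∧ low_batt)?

States satisfying EG (armed ∧ low_batt): {n4, n6}.
States satisfying AF EG (armed ∧ low_batt): {n3, n4, n6}.
There is a path from n0 along which EG (armed ∧ low_batt) never holds.
n0 ∉ Sat(AF EG (armed ∧ low_batt)).

No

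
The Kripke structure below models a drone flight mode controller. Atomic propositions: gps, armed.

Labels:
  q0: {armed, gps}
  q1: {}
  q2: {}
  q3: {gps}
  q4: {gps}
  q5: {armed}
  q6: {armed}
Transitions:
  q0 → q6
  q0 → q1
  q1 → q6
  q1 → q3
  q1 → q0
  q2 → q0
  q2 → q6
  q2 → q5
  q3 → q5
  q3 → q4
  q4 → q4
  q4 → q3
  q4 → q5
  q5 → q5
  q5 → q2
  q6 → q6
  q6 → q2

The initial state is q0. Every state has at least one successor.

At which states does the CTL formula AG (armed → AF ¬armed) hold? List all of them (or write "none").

States satisfying armed → AF ¬armed: {q1, q2, q3, q4}.
States satisfying AG (armed → AF ¬armed): ∅.

none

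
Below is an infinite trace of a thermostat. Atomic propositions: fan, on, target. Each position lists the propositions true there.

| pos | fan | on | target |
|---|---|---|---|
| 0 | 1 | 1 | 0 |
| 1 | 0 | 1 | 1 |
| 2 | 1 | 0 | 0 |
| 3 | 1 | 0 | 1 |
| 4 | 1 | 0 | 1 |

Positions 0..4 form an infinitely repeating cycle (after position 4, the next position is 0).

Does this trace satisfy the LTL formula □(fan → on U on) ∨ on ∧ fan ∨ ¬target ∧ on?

fan → on U on must hold at every position from 0 onward. It fails at position 2, so □(fan → on U on) is false.
Positions where fan holds: 0, 2, 3, 4.
Check on U on at each: 0→ok, 2→fails, 3→fails, 4→fails.
At position 0: □(fan → on U on) is false; on ∧ fan ∨ ¬target ∧ on is true; so □(fan → on U on) ∨ on ∧ fan ∨ ¬target ∧ on is true.

Yes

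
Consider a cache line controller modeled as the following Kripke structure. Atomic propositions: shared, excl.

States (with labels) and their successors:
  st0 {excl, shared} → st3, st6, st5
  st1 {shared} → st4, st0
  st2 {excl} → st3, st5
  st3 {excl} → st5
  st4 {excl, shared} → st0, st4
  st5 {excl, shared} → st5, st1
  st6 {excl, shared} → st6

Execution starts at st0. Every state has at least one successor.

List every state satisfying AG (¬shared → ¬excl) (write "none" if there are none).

States satisfying ¬shared → ¬excl: {st0, st1, st4, st5, st6}.
States satisfying AG (¬shared → ¬excl): {st6}.

{st6}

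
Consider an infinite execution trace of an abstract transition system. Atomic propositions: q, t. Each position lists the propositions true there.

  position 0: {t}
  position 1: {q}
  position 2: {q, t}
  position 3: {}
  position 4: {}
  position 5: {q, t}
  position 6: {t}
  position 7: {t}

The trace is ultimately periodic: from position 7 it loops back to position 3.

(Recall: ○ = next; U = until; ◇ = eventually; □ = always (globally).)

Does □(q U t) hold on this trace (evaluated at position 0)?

q U t must hold at every position from 0 onward. It fails at position 3, so □(q U t) is false.

Violated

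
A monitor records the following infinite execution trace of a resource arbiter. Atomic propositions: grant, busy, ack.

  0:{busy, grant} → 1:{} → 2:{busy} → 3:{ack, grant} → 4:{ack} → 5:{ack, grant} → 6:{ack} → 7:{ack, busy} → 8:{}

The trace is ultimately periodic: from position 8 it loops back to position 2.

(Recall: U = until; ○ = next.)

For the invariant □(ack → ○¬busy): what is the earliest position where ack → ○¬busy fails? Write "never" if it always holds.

Check ack → ○¬busy at each position in order: 0 ✓, 1 ✓, 2 ✓, 3 ✓, 4 ✓, 5 ✓.
At position 6 the labels are {ack} and the next position 7 has {ack, busy}, so ack → ○¬busy is false there. This is the first violation.

6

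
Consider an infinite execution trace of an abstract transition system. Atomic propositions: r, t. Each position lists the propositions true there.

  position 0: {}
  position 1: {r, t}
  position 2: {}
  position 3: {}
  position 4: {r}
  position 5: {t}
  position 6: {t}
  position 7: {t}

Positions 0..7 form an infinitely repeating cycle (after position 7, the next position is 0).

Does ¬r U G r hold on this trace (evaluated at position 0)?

No

Walking from position 0: at position 1, G r has not yet held and ¬r fails, so ¬r U G r is false.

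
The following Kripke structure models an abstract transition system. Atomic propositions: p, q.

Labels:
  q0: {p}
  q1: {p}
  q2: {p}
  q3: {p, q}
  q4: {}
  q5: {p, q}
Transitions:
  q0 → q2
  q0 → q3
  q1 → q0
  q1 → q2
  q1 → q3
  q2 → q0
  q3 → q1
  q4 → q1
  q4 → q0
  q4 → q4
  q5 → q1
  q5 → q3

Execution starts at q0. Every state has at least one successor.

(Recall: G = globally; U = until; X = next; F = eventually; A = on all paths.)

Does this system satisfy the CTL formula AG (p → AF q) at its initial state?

States satisfying p → AF q: {q3, q4, q5}.
States satisfying AG (p → AF q): ∅.
q0 is reachable from q0 and violates p → AF q, so AG fails at q0.
q0 ∉ Sat(AG (p → AF q)).

No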